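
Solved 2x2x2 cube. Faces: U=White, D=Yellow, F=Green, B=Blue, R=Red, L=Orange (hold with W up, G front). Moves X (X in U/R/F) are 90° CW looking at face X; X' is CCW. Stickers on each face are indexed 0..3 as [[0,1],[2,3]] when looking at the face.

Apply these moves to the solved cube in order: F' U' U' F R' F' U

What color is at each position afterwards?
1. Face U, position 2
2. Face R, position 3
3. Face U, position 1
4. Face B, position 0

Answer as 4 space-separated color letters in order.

After move 1 (F'): F=GGGG U=WWRR R=YRYR D=OOYY L=OWOW
After move 2 (U'): U=WRWR F=OWGG R=GGYR B=YRBB L=BBOW
After move 3 (U'): U=RRWW F=BBGG R=OWYR B=GGBB L=YROW
After move 4 (F): F=GBGB U=RRWR R=WWWR D=YOYY L=YOOO
After move 5 (R'): R=WRWW U=RBWG F=GRGR D=YBYB B=YGOB
After move 6 (F'): F=RRGG U=RBWW R=BRYW D=OOYB L=YGOW
After move 7 (U): U=WRWB F=BRGG R=YGYW B=YGOB L=RROW
Query 1: U[2] = W
Query 2: R[3] = W
Query 3: U[1] = R
Query 4: B[0] = Y

Answer: W W R Y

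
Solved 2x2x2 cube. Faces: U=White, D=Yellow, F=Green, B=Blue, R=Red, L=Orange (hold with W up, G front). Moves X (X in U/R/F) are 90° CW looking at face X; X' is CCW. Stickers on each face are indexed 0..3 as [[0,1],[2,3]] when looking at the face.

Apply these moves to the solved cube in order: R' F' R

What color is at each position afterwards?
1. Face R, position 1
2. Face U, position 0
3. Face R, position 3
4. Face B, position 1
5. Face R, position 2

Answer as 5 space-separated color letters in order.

Answer: G W R B R

Derivation:
After move 1 (R'): R=RRRR U=WBWB F=GWGW D=YGYG B=YBYB
After move 2 (F'): F=WWGG U=WBRR R=GRYR D=OOYG L=OBOW
After move 3 (R): R=YGRR U=WWRG F=WOGG D=OYYY B=RBBB
Query 1: R[1] = G
Query 2: U[0] = W
Query 3: R[3] = R
Query 4: B[1] = B
Query 5: R[2] = R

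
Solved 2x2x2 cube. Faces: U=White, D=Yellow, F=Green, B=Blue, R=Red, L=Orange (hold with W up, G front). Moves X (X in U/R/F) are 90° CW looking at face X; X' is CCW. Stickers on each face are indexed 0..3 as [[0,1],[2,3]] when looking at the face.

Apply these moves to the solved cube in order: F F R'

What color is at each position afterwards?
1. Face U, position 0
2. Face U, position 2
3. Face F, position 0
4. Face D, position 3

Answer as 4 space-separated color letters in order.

After move 1 (F): F=GGGG U=WWOO R=WRWR D=RRYY L=OYOY
After move 2 (F): F=GGGG U=WWYY R=OROR D=WWYY L=OROR
After move 3 (R'): R=RROO U=WBYB F=GWGY D=WGYG B=YBWB
Query 1: U[0] = W
Query 2: U[2] = Y
Query 3: F[0] = G
Query 4: D[3] = G

Answer: W Y G G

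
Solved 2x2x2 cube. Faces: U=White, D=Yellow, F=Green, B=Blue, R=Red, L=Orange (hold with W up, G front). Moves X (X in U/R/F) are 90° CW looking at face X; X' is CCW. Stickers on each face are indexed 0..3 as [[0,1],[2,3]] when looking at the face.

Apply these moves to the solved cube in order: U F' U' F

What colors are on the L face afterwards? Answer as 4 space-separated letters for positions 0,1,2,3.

Answer: O G O O

Derivation:
After move 1 (U): U=WWWW F=RRGG R=BBRR B=OOBB L=GGOO
After move 2 (F'): F=RGRG U=WWBR R=YBYR D=GOYY L=GWOW
After move 3 (U'): U=WRWB F=GWRG R=RGYR B=YBBB L=OOOW
After move 4 (F): F=RGGW U=WRWO R=WGBR D=YRYY L=OGOO
Query: L face = OGOO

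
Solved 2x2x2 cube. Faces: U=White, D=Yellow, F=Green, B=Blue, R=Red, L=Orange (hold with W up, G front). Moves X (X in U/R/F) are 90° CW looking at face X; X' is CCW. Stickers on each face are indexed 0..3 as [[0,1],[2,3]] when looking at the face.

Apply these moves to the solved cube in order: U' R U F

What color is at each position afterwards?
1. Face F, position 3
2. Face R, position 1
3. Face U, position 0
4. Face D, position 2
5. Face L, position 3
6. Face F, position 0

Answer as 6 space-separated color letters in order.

Answer: G R W Y B G

Derivation:
After move 1 (U'): U=WWWW F=OOGG R=GGRR B=RRBB L=BBOO
After move 2 (R): R=RGRG U=WOWG F=OYGY D=YBYR B=WRWB
After move 3 (U): U=WWGO F=RGGY R=WRRG B=BBWB L=OYOO
After move 4 (F): F=GRYG U=WWOY R=GROG D=RWYR L=OYOB
Query 1: F[3] = G
Query 2: R[1] = R
Query 3: U[0] = W
Query 4: D[2] = Y
Query 5: L[3] = B
Query 6: F[0] = G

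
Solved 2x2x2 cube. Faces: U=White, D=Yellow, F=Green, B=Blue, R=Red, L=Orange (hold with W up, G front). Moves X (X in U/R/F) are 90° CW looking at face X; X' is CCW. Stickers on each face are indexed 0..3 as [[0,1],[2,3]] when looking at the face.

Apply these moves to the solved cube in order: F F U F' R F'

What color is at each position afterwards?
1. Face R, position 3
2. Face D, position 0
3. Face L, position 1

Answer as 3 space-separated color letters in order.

Answer: B W G

Derivation:
After move 1 (F): F=GGGG U=WWOO R=WRWR D=RRYY L=OYOY
After move 2 (F): F=GGGG U=WWYY R=OROR D=WWYY L=OROR
After move 3 (U): U=YWYW F=ORGG R=BBOR B=ORBB L=GGOR
After move 4 (F'): F=RGOG U=YWBO R=WBWR D=GRYY L=GWOY
After move 5 (R): R=WWRB U=YGBG F=RROY D=GBYO B=ORWB
After move 6 (F'): F=RYRO U=YGWR R=BWGB D=WYYO L=GGOB
Query 1: R[3] = B
Query 2: D[0] = W
Query 3: L[1] = G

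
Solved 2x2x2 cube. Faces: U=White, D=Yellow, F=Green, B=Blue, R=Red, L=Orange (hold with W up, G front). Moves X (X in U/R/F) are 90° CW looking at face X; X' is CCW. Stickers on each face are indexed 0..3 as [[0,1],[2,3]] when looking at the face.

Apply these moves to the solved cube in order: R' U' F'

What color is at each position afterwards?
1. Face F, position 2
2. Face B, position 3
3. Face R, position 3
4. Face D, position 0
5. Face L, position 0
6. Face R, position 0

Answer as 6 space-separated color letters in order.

Answer: O B R B Y G

Derivation:
After move 1 (R'): R=RRRR U=WBWB F=GWGW D=YGYG B=YBYB
After move 2 (U'): U=BBWW F=OOGW R=GWRR B=RRYB L=YBOO
After move 3 (F'): F=OWOG U=BBGR R=GWYR D=BOYG L=YWOW
Query 1: F[2] = O
Query 2: B[3] = B
Query 3: R[3] = R
Query 4: D[0] = B
Query 5: L[0] = Y
Query 6: R[0] = G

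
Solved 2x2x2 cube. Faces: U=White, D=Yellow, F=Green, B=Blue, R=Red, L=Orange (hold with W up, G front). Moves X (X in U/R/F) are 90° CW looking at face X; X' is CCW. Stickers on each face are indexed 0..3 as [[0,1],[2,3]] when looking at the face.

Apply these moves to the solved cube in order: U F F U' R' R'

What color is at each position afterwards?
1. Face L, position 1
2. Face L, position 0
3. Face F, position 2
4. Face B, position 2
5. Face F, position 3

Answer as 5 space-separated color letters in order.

After move 1 (U): U=WWWW F=RRGG R=BBRR B=OOBB L=GGOO
After move 2 (F): F=GRGR U=WWOG R=WBWR D=RBYY L=GYOY
After move 3 (F): F=GGRR U=WWYY R=OBGR D=WWYY L=GROB
After move 4 (U'): U=WYWY F=GRRR R=GGGR B=OBBB L=OOOB
After move 5 (R'): R=GRGG U=WBWO F=GYRY D=WRYR B=YBWB
After move 6 (R'): R=RGGG U=WWWY F=GBRO D=WYYY B=RBRB
Query 1: L[1] = O
Query 2: L[0] = O
Query 3: F[2] = R
Query 4: B[2] = R
Query 5: F[3] = O

Answer: O O R R O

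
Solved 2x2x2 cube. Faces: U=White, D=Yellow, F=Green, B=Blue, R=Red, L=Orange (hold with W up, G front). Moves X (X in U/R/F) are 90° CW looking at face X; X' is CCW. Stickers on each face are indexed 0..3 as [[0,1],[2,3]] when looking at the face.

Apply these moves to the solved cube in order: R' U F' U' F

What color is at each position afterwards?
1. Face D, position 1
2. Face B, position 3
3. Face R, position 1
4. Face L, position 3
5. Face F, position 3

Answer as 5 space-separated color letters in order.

Answer: R B W O B

Derivation:
After move 1 (R'): R=RRRR U=WBWB F=GWGW D=YGYG B=YBYB
After move 2 (U): U=WWBB F=RRGW R=YBRR B=OOYB L=GWOO
After move 3 (F'): F=RWRG U=WWYR R=GBYR D=WOYG L=GBOB
After move 4 (U'): U=WRWY F=GBRG R=RWYR B=GBYB L=OOOB
After move 5 (F): F=RGGB U=WRBO R=WWYR D=YRYG L=OWOO
Query 1: D[1] = R
Query 2: B[3] = B
Query 3: R[1] = W
Query 4: L[3] = O
Query 5: F[3] = B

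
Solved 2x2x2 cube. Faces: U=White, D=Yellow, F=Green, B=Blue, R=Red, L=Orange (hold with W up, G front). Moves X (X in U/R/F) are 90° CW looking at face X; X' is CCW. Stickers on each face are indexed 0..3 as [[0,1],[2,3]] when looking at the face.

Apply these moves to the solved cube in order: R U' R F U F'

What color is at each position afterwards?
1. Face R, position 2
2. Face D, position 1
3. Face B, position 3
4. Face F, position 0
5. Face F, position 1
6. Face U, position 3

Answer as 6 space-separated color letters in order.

Answer: R W B G B Y

Derivation:
After move 1 (R): R=RRRR U=WGWG F=GYGY D=YBYB B=WBWB
After move 2 (U'): U=GGWW F=OOGY R=GYRR B=RRWB L=WBOO
After move 3 (R): R=RGRY U=GOWY F=OBGB D=YWYR B=WRGB
After move 4 (F): F=GOBB U=GOOB R=WGYY D=RRYR L=WYOW
After move 5 (U): U=OGBO F=WGBB R=WRYY B=WYGB L=GOOW
After move 6 (F'): F=GBWB U=OGWY R=RRRY D=OWYR L=GOOB
Query 1: R[2] = R
Query 2: D[1] = W
Query 3: B[3] = B
Query 4: F[0] = G
Query 5: F[1] = B
Query 6: U[3] = Y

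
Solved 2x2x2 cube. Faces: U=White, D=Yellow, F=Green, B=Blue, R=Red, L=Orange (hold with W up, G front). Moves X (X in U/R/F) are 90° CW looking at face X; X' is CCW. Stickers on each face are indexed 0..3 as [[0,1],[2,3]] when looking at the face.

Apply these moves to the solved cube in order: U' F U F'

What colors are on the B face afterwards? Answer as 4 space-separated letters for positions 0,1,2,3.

After move 1 (U'): U=WWWW F=OOGG R=GGRR B=RRBB L=BBOO
After move 2 (F): F=GOGO U=WWOB R=WGWR D=RGYY L=BYOY
After move 3 (U): U=OWBW F=WGGO R=RRWR B=BYBB L=GOOY
After move 4 (F'): F=GOWG U=OWRW R=GRRR D=OYYY L=GWOB
Query: B face = BYBB

Answer: B Y B B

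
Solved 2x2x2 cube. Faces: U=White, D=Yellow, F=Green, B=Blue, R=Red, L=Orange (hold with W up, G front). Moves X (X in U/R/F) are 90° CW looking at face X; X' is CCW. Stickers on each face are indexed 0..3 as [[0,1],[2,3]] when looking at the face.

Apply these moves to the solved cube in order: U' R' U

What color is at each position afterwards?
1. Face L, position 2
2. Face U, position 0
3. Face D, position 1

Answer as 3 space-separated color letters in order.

After move 1 (U'): U=WWWW F=OOGG R=GGRR B=RRBB L=BBOO
After move 2 (R'): R=GRGR U=WBWR F=OWGW D=YOYG B=YRYB
After move 3 (U): U=WWRB F=GRGW R=YRGR B=BBYB L=OWOO
Query 1: L[2] = O
Query 2: U[0] = W
Query 3: D[1] = O

Answer: O W O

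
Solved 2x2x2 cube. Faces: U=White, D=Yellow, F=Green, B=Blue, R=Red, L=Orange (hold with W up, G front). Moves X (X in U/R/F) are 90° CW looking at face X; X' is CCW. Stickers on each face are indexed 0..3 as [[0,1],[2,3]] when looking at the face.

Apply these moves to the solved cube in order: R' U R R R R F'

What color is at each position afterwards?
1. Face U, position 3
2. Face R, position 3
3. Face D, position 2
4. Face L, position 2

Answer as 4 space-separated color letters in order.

Answer: R R Y O

Derivation:
After move 1 (R'): R=RRRR U=WBWB F=GWGW D=YGYG B=YBYB
After move 2 (U): U=WWBB F=RRGW R=YBRR B=OOYB L=GWOO
After move 3 (R): R=RYRB U=WRBW F=RGGG D=YYYO B=BOWB
After move 4 (R): R=RRBY U=WGBG F=RYGO D=YWYB B=WORB
After move 5 (R): R=BRYR U=WYBO F=RWGB D=YRYW B=GOGB
After move 6 (R): R=YBRR U=WWBB F=RRGW D=YGYG B=OOYB
After move 7 (F'): F=RWRG U=WWYR R=GBYR D=WOYG L=GBOB
Query 1: U[3] = R
Query 2: R[3] = R
Query 3: D[2] = Y
Query 4: L[2] = O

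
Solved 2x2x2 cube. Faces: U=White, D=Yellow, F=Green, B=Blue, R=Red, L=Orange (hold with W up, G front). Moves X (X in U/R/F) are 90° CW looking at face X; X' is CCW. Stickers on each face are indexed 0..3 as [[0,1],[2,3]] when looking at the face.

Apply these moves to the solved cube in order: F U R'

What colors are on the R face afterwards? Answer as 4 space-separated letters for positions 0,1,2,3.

After move 1 (F): F=GGGG U=WWOO R=WRWR D=RRYY L=OYOY
After move 2 (U): U=OWOW F=WRGG R=BBWR B=OYBB L=GGOY
After move 3 (R'): R=BRBW U=OBOO F=WWGW D=RRYG B=YYRB
Query: R face = BRBW

Answer: B R B W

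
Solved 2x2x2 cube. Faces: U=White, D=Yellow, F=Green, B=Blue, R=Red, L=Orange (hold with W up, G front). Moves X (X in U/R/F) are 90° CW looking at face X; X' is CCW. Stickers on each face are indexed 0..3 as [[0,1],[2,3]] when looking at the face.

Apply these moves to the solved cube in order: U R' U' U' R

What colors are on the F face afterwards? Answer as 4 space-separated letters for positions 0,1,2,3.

Answer: Y R G G

Derivation:
After move 1 (U): U=WWWW F=RRGG R=BBRR B=OOBB L=GGOO
After move 2 (R'): R=BRBR U=WBWO F=RWGW D=YRYG B=YOYB
After move 3 (U'): U=BOWW F=GGGW R=RWBR B=BRYB L=YOOO
After move 4 (U'): U=OWBW F=YOGW R=GGBR B=RWYB L=BROO
After move 5 (R): R=BGRG U=OOBW F=YRGG D=YYYR B=WWWB
Query: F face = YRGG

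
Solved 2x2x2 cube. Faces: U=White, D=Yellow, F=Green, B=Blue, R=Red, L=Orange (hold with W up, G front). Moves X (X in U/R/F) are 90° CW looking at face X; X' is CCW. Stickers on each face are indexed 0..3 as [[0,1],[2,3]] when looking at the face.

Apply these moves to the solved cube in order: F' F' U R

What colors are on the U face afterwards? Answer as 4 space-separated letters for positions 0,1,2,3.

After move 1 (F'): F=GGGG U=WWRR R=YRYR D=OOYY L=OWOW
After move 2 (F'): F=GGGG U=WWYY R=OROR D=WWYY L=OROR
After move 3 (U): U=YWYW F=ORGG R=BBOR B=ORBB L=GGOR
After move 4 (R): R=OBRB U=YRYG F=OWGY D=WBYO B=WRWB
Query: U face = YRYG

Answer: Y R Y G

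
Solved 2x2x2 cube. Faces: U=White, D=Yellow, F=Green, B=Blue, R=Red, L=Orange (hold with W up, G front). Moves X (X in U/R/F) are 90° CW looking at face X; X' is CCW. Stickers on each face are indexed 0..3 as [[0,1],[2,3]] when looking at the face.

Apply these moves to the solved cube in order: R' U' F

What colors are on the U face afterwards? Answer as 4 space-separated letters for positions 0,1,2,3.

After move 1 (R'): R=RRRR U=WBWB F=GWGW D=YGYG B=YBYB
After move 2 (U'): U=BBWW F=OOGW R=GWRR B=RRYB L=YBOO
After move 3 (F): F=GOWO U=BBOB R=WWWR D=RGYG L=YYOG
Query: U face = BBOB

Answer: B B O B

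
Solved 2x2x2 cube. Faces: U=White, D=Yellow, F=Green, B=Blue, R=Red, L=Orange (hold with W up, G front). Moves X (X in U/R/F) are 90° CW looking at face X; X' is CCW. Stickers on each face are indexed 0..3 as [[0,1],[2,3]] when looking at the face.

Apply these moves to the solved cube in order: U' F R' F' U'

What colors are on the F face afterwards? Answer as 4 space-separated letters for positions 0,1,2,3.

Answer: B R G G

Derivation:
After move 1 (U'): U=WWWW F=OOGG R=GGRR B=RRBB L=BBOO
After move 2 (F): F=GOGO U=WWOB R=WGWR D=RGYY L=BYOY
After move 3 (R'): R=GRWW U=WBOR F=GWGB D=ROYO B=YRGB
After move 4 (F'): F=WBGG U=WBGW R=ORRW D=YYYO L=BROO
After move 5 (U'): U=BWWG F=BRGG R=WBRW B=ORGB L=YROO
Query: F face = BRGG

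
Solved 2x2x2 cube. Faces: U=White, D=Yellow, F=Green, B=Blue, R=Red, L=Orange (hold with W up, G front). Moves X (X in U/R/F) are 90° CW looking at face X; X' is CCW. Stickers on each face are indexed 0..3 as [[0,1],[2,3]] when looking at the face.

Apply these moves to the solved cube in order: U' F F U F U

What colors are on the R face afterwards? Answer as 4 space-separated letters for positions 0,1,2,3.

Answer: B R W R

Derivation:
After move 1 (U'): U=WWWW F=OOGG R=GGRR B=RRBB L=BBOO
After move 2 (F): F=GOGO U=WWOB R=WGWR D=RGYY L=BYOY
After move 3 (F): F=GGOO U=WWYY R=OGBR D=WWYY L=BROG
After move 4 (U): U=YWYW F=OGOO R=RRBR B=BRBB L=GGOG
After move 5 (F): F=OOOG U=YWGG R=YRWR D=BRYY L=GWOW
After move 6 (U): U=GYGW F=YROG R=BRWR B=GWBB L=OOOW
Query: R face = BRWR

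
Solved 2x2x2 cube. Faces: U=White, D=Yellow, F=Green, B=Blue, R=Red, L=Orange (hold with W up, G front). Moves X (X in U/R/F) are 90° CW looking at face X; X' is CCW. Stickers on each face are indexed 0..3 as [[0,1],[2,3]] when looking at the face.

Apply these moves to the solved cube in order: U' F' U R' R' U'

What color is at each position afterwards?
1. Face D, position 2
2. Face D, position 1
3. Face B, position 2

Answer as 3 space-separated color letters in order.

After move 1 (U'): U=WWWW F=OOGG R=GGRR B=RRBB L=BBOO
After move 2 (F'): F=OGOG U=WWGR R=YGYR D=BOYY L=BWOW
After move 3 (U): U=GWRW F=YGOG R=RRYR B=BWBB L=OGOW
After move 4 (R'): R=RRRY U=GBRB F=YWOW D=BGYG B=YWOB
After move 5 (R'): R=RYRR U=GORY F=YBOB D=BWYW B=GWGB
After move 6 (U'): U=OYGR F=OGOB R=YBRR B=RYGB L=GWOW
Query 1: D[2] = Y
Query 2: D[1] = W
Query 3: B[2] = G

Answer: Y W G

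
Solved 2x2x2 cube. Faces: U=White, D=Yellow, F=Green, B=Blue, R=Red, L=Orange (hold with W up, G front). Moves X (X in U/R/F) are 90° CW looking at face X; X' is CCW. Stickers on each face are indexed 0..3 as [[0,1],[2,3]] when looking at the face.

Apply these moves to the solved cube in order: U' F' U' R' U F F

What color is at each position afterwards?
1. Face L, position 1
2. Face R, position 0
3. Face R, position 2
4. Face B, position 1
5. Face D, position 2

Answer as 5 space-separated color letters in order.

Answer: O W R R Y

Derivation:
After move 1 (U'): U=WWWW F=OOGG R=GGRR B=RRBB L=BBOO
After move 2 (F'): F=OGOG U=WWGR R=YGYR D=BOYY L=BWOW
After move 3 (U'): U=WRWG F=BWOG R=OGYR B=YGBB L=RROW
After move 4 (R'): R=GROY U=WBWY F=BROG D=BWYG B=YGOB
After move 5 (U): U=WWYB F=GROG R=YGOY B=RROB L=BROW
After move 6 (F): F=OGGR U=WWWR R=YGBY D=OYYG L=BBOW
After move 7 (F): F=GORG U=WWWB R=WGRY D=BYYG L=BOOY
Query 1: L[1] = O
Query 2: R[0] = W
Query 3: R[2] = R
Query 4: B[1] = R
Query 5: D[2] = Y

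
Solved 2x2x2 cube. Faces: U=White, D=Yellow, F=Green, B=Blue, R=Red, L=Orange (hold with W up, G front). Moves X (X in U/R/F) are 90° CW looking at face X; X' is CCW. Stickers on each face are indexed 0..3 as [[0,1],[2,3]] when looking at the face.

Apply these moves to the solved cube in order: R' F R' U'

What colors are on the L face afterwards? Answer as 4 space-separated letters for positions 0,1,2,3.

After move 1 (R'): R=RRRR U=WBWB F=GWGW D=YGYG B=YBYB
After move 2 (F): F=GGWW U=WBOO R=WRBR D=RRYG L=OYOG
After move 3 (R'): R=RRWB U=WYOY F=GBWO D=RGYW B=GBRB
After move 4 (U'): U=YYWO F=OYWO R=GBWB B=RRRB L=GBOG
Query: L face = GBOG

Answer: G B O G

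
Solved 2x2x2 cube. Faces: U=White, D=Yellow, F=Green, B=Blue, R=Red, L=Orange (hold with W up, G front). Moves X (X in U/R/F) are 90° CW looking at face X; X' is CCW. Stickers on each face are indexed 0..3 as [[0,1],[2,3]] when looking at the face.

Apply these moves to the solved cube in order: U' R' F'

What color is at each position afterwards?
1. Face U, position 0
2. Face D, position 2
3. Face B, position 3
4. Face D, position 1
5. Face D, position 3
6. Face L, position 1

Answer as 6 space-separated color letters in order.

After move 1 (U'): U=WWWW F=OOGG R=GGRR B=RRBB L=BBOO
After move 2 (R'): R=GRGR U=WBWR F=OWGW D=YOYG B=YRYB
After move 3 (F'): F=WWOG U=WBGG R=ORYR D=BOYG L=BROW
Query 1: U[0] = W
Query 2: D[2] = Y
Query 3: B[3] = B
Query 4: D[1] = O
Query 5: D[3] = G
Query 6: L[1] = R

Answer: W Y B O G R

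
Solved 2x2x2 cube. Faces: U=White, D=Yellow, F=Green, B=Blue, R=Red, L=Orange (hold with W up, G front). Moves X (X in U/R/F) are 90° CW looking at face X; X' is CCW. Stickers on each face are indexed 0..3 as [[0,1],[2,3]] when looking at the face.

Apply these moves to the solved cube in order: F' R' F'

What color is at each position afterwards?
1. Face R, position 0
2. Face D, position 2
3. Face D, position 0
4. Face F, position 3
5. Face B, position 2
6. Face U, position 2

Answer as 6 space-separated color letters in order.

After move 1 (F'): F=GGGG U=WWRR R=YRYR D=OOYY L=OWOW
After move 2 (R'): R=RRYY U=WBRB F=GWGR D=OGYG B=YBOB
After move 3 (F'): F=WRGG U=WBRY R=GROY D=WWYG L=OBOR
Query 1: R[0] = G
Query 2: D[2] = Y
Query 3: D[0] = W
Query 4: F[3] = G
Query 5: B[2] = O
Query 6: U[2] = R

Answer: G Y W G O R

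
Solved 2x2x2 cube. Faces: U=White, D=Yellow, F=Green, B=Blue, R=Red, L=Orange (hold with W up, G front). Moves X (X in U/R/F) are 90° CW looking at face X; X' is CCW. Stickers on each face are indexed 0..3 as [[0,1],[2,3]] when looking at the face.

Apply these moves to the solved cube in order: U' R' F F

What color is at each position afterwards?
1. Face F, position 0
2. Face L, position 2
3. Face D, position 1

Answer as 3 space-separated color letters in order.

Answer: W O W

Derivation:
After move 1 (U'): U=WWWW F=OOGG R=GGRR B=RRBB L=BBOO
After move 2 (R'): R=GRGR U=WBWR F=OWGW D=YOYG B=YRYB
After move 3 (F): F=GOWW U=WBOB R=WRRR D=GGYG L=BYOO
After move 4 (F): F=WGWO U=WBOY R=ORBR D=RWYG L=BGOG
Query 1: F[0] = W
Query 2: L[2] = O
Query 3: D[1] = W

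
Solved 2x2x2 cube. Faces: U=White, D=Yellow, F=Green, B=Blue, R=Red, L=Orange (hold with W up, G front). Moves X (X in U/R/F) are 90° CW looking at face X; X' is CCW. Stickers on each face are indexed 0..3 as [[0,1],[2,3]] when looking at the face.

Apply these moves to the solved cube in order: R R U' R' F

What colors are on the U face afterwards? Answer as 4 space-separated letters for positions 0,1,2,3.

Answer: Y G O B

Derivation:
After move 1 (R): R=RRRR U=WGWG F=GYGY D=YBYB B=WBWB
After move 2 (R): R=RRRR U=WYWY F=GBGB D=YWYW B=GBGB
After move 3 (U'): U=YYWW F=OOGB R=GBRR B=RRGB L=GBOO
After move 4 (R'): R=BRGR U=YGWR F=OYGW D=YOYB B=WRWB
After move 5 (F): F=GOWY U=YGOB R=WRRR D=GBYB L=GYOO
Query: U face = YGOB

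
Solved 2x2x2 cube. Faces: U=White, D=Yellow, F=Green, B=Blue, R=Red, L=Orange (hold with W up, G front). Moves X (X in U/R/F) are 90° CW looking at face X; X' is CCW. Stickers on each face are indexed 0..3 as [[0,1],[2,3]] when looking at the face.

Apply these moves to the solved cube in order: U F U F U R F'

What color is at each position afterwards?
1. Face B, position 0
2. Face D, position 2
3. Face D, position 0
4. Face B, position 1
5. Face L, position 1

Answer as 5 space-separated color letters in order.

Answer: W Y W R B

Derivation:
After move 1 (U): U=WWWW F=RRGG R=BBRR B=OOBB L=GGOO
After move 2 (F): F=GRGR U=WWOG R=WBWR D=RBYY L=GYOY
After move 3 (U): U=OWGW F=WBGR R=OOWR B=GYBB L=GROY
After move 4 (F): F=GWRB U=OWYR R=GOWR D=WOYY L=GROB
After move 5 (U): U=YORW F=GORB R=GYWR B=GRBB L=GWOB
After move 6 (R): R=WGRY U=YORB F=GORY D=WBYG B=WROB
After move 7 (F'): F=OYGR U=YOWR R=BGWY D=WBYG L=GBOR
Query 1: B[0] = W
Query 2: D[2] = Y
Query 3: D[0] = W
Query 4: B[1] = R
Query 5: L[1] = B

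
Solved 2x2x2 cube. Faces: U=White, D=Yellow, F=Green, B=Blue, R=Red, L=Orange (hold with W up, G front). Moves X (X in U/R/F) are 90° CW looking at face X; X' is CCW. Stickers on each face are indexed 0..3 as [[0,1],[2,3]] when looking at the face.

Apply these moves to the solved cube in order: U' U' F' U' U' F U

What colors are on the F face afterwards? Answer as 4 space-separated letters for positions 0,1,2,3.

Answer: W W G G

Derivation:
After move 1 (U'): U=WWWW F=OOGG R=GGRR B=RRBB L=BBOO
After move 2 (U'): U=WWWW F=BBGG R=OORR B=GGBB L=RROO
After move 3 (F'): F=BGBG U=WWOR R=YOYR D=ROYY L=RWOW
After move 4 (U'): U=WRWO F=RWBG R=BGYR B=YOBB L=GGOW
After move 5 (U'): U=ROWW F=GGBG R=RWYR B=BGBB L=YOOW
After move 6 (F): F=BGGG U=ROWO R=WWWR D=YRYY L=YROO
After move 7 (U): U=WROO F=WWGG R=BGWR B=YRBB L=BGOO
Query: F face = WWGG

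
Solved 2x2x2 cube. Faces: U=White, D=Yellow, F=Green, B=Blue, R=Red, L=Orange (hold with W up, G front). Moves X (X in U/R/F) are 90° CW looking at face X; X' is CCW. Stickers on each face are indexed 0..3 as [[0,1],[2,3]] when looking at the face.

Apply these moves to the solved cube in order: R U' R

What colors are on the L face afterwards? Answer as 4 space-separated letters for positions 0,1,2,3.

Answer: W B O O

Derivation:
After move 1 (R): R=RRRR U=WGWG F=GYGY D=YBYB B=WBWB
After move 2 (U'): U=GGWW F=OOGY R=GYRR B=RRWB L=WBOO
After move 3 (R): R=RGRY U=GOWY F=OBGB D=YWYR B=WRGB
Query: L face = WBOO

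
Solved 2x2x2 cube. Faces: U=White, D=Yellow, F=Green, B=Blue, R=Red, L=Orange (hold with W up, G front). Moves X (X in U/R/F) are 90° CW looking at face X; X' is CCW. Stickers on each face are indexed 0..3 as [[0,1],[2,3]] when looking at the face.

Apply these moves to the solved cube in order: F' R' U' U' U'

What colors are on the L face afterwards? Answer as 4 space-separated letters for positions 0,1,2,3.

Answer: G W O W

Derivation:
After move 1 (F'): F=GGGG U=WWRR R=YRYR D=OOYY L=OWOW
After move 2 (R'): R=RRYY U=WBRB F=GWGR D=OGYG B=YBOB
After move 3 (U'): U=BBWR F=OWGR R=GWYY B=RROB L=YBOW
After move 4 (U'): U=BRBW F=YBGR R=OWYY B=GWOB L=RROW
After move 5 (U'): U=RWBB F=RRGR R=YBYY B=OWOB L=GWOW
Query: L face = GWOW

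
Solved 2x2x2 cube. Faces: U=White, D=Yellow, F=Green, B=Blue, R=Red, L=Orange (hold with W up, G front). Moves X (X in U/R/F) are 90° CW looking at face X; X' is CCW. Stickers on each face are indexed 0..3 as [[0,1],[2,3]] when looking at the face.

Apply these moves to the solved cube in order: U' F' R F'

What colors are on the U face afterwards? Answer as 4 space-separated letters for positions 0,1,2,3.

After move 1 (U'): U=WWWW F=OOGG R=GGRR B=RRBB L=BBOO
After move 2 (F'): F=OGOG U=WWGR R=YGYR D=BOYY L=BWOW
After move 3 (R): R=YYRG U=WGGG F=OOOY D=BBYR B=RRWB
After move 4 (F'): F=OYOO U=WGYR R=BYBG D=WWYR L=BGOG
Query: U face = WGYR

Answer: W G Y R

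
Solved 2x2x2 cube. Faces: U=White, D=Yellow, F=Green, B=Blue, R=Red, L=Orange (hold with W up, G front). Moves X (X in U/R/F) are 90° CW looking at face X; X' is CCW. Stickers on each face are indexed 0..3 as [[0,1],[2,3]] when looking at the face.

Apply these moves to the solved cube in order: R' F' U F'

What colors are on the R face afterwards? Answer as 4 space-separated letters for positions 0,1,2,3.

After move 1 (R'): R=RRRR U=WBWB F=GWGW D=YGYG B=YBYB
After move 2 (F'): F=WWGG U=WBRR R=GRYR D=OOYG L=OBOW
After move 3 (U): U=RWRB F=GRGG R=YBYR B=OBYB L=WWOW
After move 4 (F'): F=RGGG U=RWYY R=OBOR D=WWYG L=WBOR
Query: R face = OBOR

Answer: O B O R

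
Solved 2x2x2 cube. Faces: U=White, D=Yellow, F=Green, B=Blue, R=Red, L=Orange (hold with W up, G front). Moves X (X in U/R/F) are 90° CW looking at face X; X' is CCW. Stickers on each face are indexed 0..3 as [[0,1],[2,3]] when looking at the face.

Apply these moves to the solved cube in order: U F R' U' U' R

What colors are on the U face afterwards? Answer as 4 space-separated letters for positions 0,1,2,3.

After move 1 (U): U=WWWW F=RRGG R=BBRR B=OOBB L=GGOO
After move 2 (F): F=GRGR U=WWOG R=WBWR D=RBYY L=GYOY
After move 3 (R'): R=BRWW U=WBOO F=GWGG D=RRYR B=YOBB
After move 4 (U'): U=BOWO F=GYGG R=GWWW B=BRBB L=YOOY
After move 5 (U'): U=OOBW F=YOGG R=GYWW B=GWBB L=BROY
After move 6 (R): R=WGWY U=OOBG F=YRGR D=RBYG B=WWOB
Query: U face = OOBG

Answer: O O B G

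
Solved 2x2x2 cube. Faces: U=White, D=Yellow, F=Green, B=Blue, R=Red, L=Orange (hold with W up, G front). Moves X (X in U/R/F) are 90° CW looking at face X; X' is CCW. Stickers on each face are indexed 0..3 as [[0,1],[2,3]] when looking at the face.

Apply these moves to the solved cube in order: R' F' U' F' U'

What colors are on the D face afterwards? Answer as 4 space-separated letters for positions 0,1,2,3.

Answer: B W Y G

Derivation:
After move 1 (R'): R=RRRR U=WBWB F=GWGW D=YGYG B=YBYB
After move 2 (F'): F=WWGG U=WBRR R=GRYR D=OOYG L=OBOW
After move 3 (U'): U=BRWR F=OBGG R=WWYR B=GRYB L=YBOW
After move 4 (F'): F=BGOG U=BRWY R=OWOR D=BWYG L=YROW
After move 5 (U'): U=RYBW F=YROG R=BGOR B=OWYB L=GROW
Query: D face = BWYG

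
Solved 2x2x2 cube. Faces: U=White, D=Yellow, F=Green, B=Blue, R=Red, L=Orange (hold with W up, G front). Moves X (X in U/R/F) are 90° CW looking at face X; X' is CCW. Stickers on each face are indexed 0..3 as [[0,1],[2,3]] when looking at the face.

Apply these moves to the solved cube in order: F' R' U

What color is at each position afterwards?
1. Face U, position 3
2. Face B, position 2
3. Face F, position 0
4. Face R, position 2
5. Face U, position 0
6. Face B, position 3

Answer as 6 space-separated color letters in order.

After move 1 (F'): F=GGGG U=WWRR R=YRYR D=OOYY L=OWOW
After move 2 (R'): R=RRYY U=WBRB F=GWGR D=OGYG B=YBOB
After move 3 (U): U=RWBB F=RRGR R=YBYY B=OWOB L=GWOW
Query 1: U[3] = B
Query 2: B[2] = O
Query 3: F[0] = R
Query 4: R[2] = Y
Query 5: U[0] = R
Query 6: B[3] = B

Answer: B O R Y R B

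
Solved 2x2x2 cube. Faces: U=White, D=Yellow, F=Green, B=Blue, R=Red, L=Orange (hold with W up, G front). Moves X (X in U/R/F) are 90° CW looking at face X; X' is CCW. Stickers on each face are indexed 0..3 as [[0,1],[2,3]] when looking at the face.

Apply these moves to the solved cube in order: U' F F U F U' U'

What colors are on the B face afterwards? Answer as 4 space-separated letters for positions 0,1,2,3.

Answer: O O B B

Derivation:
After move 1 (U'): U=WWWW F=OOGG R=GGRR B=RRBB L=BBOO
After move 2 (F): F=GOGO U=WWOB R=WGWR D=RGYY L=BYOY
After move 3 (F): F=GGOO U=WWYY R=OGBR D=WWYY L=BROG
After move 4 (U): U=YWYW F=OGOO R=RRBR B=BRBB L=GGOG
After move 5 (F): F=OOOG U=YWGG R=YRWR D=BRYY L=GWOW
After move 6 (U'): U=WGYG F=GWOG R=OOWR B=YRBB L=BROW
After move 7 (U'): U=GGWY F=BROG R=GWWR B=OOBB L=YROW
Query: B face = OOBB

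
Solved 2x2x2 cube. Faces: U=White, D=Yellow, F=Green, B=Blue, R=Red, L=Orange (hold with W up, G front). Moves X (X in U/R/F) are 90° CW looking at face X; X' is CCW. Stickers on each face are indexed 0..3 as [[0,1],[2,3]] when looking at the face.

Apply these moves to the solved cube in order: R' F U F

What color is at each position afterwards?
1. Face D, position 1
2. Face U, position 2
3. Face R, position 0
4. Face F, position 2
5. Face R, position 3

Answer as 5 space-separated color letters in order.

Answer: Y G O W R

Derivation:
After move 1 (R'): R=RRRR U=WBWB F=GWGW D=YGYG B=YBYB
After move 2 (F): F=GGWW U=WBOO R=WRBR D=RRYG L=OYOG
After move 3 (U): U=OWOB F=WRWW R=YBBR B=OYYB L=GGOG
After move 4 (F): F=WWWR U=OWGG R=OBBR D=BYYG L=GROR
Query 1: D[1] = Y
Query 2: U[2] = G
Query 3: R[0] = O
Query 4: F[2] = W
Query 5: R[3] = R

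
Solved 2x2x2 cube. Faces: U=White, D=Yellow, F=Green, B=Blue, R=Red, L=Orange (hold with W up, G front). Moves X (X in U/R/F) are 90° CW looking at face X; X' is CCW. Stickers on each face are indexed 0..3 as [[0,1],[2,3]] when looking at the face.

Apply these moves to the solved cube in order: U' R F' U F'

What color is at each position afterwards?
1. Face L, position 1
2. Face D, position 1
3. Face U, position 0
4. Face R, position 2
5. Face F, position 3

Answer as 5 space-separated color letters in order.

After move 1 (U'): U=WWWW F=OOGG R=GGRR B=RRBB L=BBOO
After move 2 (R): R=RGRG U=WOWG F=OYGY D=YBYR B=WRWB
After move 3 (F'): F=YYOG U=WORR R=BGYG D=BOYR L=BGOW
After move 4 (U): U=RWRO F=BGOG R=WRYG B=BGWB L=YYOW
After move 5 (F'): F=GGBO U=RWWY R=ORBG D=YWYR L=YOOR
Query 1: L[1] = O
Query 2: D[1] = W
Query 3: U[0] = R
Query 4: R[2] = B
Query 5: F[3] = O

Answer: O W R B O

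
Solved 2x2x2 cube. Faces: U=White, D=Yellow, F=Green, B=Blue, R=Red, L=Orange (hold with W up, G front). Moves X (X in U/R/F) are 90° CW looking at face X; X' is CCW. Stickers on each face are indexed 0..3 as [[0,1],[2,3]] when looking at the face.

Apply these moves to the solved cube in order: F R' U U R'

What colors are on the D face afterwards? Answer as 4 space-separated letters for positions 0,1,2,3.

After move 1 (F): F=GGGG U=WWOO R=WRWR D=RRYY L=OYOY
After move 2 (R'): R=RRWW U=WBOB F=GWGO D=RGYG B=YBRB
After move 3 (U): U=OWBB F=RRGO R=YBWW B=OYRB L=GWOY
After move 4 (U): U=BOBW F=YBGO R=OYWW B=GWRB L=RROY
After move 5 (R'): R=YWOW U=BRBG F=YOGW D=RBYO B=GWGB
Query: D face = RBYO

Answer: R B Y O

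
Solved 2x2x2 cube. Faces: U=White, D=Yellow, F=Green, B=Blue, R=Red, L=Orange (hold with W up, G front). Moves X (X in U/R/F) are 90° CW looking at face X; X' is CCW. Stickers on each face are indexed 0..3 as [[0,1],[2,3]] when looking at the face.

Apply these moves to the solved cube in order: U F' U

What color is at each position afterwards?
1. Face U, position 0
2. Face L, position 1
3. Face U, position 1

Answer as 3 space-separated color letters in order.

Answer: B G W

Derivation:
After move 1 (U): U=WWWW F=RRGG R=BBRR B=OOBB L=GGOO
After move 2 (F'): F=RGRG U=WWBR R=YBYR D=GOYY L=GWOW
After move 3 (U): U=BWRW F=YBRG R=OOYR B=GWBB L=RGOW
Query 1: U[0] = B
Query 2: L[1] = G
Query 3: U[1] = W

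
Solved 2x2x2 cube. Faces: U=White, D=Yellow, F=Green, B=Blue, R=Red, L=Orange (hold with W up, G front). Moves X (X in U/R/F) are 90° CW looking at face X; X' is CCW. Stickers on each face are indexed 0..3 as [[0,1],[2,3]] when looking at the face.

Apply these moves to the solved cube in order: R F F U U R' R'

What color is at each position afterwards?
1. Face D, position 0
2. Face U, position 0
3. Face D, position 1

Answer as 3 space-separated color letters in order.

After move 1 (R): R=RRRR U=WGWG F=GYGY D=YBYB B=WBWB
After move 2 (F): F=GGYY U=WGOO R=WRGR D=RRYB L=OYOB
After move 3 (F): F=YGYG U=WGBY R=OROR D=GWYB L=OROR
After move 4 (U): U=BWYG F=ORYG R=WBOR B=ORWB L=YGOR
After move 5 (U): U=YBGW F=WBYG R=OROR B=YGWB L=OROR
After move 6 (R'): R=RROO U=YWGY F=WBYW D=GBYG B=BGWB
After move 7 (R'): R=RORO U=YWGB F=WWYY D=GBYW B=GGBB
Query 1: D[0] = G
Query 2: U[0] = Y
Query 3: D[1] = B

Answer: G Y B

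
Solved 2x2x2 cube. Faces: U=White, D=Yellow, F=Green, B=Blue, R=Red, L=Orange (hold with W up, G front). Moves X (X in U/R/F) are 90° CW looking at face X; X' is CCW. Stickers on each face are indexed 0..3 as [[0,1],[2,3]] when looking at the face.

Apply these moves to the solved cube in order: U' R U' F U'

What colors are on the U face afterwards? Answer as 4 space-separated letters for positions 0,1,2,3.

After move 1 (U'): U=WWWW F=OOGG R=GGRR B=RRBB L=BBOO
After move 2 (R): R=RGRG U=WOWG F=OYGY D=YBYR B=WRWB
After move 3 (U'): U=OGWW F=BBGY R=OYRG B=RGWB L=WROO
After move 4 (F): F=GBYB U=OGOR R=WYWG D=ROYR L=WYOB
After move 5 (U'): U=GROO F=WYYB R=GBWG B=WYWB L=RGOB
Query: U face = GROO

Answer: G R O O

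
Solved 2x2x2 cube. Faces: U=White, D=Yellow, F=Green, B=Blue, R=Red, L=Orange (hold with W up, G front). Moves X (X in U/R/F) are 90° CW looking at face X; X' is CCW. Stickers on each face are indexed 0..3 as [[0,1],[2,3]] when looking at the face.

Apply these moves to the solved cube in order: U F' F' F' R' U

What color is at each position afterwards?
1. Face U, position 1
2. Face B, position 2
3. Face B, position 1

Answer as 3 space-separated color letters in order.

Answer: W B Y

Derivation:
After move 1 (U): U=WWWW F=RRGG R=BBRR B=OOBB L=GGOO
After move 2 (F'): F=RGRG U=WWBR R=YBYR D=GOYY L=GWOW
After move 3 (F'): F=GGRR U=WWYY R=OBGR D=WWYY L=GROB
After move 4 (F'): F=GRGR U=WWOG R=WBWR D=RBYY L=GYOY
After move 5 (R'): R=BRWW U=WBOO F=GWGG D=RRYR B=YOBB
After move 6 (U): U=OWOB F=BRGG R=YOWW B=GYBB L=GWOY
Query 1: U[1] = W
Query 2: B[2] = B
Query 3: B[1] = Y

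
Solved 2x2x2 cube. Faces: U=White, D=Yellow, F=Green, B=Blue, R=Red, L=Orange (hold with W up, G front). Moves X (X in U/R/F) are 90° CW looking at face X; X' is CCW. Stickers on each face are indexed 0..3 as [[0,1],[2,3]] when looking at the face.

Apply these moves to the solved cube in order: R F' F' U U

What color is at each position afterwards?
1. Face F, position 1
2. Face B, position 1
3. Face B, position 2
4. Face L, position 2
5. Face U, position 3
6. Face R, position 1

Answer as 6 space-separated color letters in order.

Answer: B G W O W R

Derivation:
After move 1 (R): R=RRRR U=WGWG F=GYGY D=YBYB B=WBWB
After move 2 (F'): F=YYGG U=WGRR R=BRYR D=OOYB L=OGOW
After move 3 (F'): F=YGYG U=WGBY R=OROR D=GWYB L=OROR
After move 4 (U): U=BWYG F=ORYG R=WBOR B=ORWB L=YGOR
After move 5 (U): U=YBGW F=WBYG R=OROR B=YGWB L=OROR
Query 1: F[1] = B
Query 2: B[1] = G
Query 3: B[2] = W
Query 4: L[2] = O
Query 5: U[3] = W
Query 6: R[1] = R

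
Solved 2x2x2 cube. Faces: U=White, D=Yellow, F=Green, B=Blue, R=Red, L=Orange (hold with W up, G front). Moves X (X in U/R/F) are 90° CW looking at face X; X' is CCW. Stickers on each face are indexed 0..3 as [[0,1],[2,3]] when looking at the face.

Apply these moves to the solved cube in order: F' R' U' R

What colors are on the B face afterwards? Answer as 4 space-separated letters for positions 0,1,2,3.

After move 1 (F'): F=GGGG U=WWRR R=YRYR D=OOYY L=OWOW
After move 2 (R'): R=RRYY U=WBRB F=GWGR D=OGYG B=YBOB
After move 3 (U'): U=BBWR F=OWGR R=GWYY B=RROB L=YBOW
After move 4 (R): R=YGYW U=BWWR F=OGGG D=OOYR B=RRBB
Query: B face = RRBB

Answer: R R B B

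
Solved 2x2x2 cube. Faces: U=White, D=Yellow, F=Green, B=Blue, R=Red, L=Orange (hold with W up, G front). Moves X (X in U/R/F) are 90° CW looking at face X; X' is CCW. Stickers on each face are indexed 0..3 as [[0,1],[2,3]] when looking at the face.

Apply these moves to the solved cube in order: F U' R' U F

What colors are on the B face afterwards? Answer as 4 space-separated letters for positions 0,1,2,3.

After move 1 (F): F=GGGG U=WWOO R=WRWR D=RRYY L=OYOY
After move 2 (U'): U=WOWO F=OYGG R=GGWR B=WRBB L=BBOY
After move 3 (R'): R=GRGW U=WBWW F=OOGO D=RYYG B=YRRB
After move 4 (U): U=WWWB F=GRGO R=YRGW B=BBRB L=OOOY
After move 5 (F): F=GGOR U=WWYO R=WRBW D=GYYG L=OROY
Query: B face = BBRB

Answer: B B R B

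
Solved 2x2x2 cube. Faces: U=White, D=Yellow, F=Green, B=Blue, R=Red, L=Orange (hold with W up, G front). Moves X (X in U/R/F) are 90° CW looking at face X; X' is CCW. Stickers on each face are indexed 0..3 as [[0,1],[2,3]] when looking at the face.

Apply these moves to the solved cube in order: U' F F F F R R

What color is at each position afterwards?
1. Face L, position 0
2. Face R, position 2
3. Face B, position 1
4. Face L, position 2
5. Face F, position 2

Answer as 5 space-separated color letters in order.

After move 1 (U'): U=WWWW F=OOGG R=GGRR B=RRBB L=BBOO
After move 2 (F): F=GOGO U=WWOB R=WGWR D=RGYY L=BYOY
After move 3 (F): F=GGOO U=WWYY R=OGBR D=WWYY L=BROG
After move 4 (F): F=OGOG U=WWGR R=YGYR D=BOYY L=BWOW
After move 5 (F): F=OOGG U=WWWW R=GGRR D=YYYY L=BBOO
After move 6 (R): R=RGRG U=WOWG F=OYGY D=YBYR B=WRWB
After move 7 (R): R=RRGG U=WYWY F=OBGR D=YWYW B=GROB
Query 1: L[0] = B
Query 2: R[2] = G
Query 3: B[1] = R
Query 4: L[2] = O
Query 5: F[2] = G

Answer: B G R O G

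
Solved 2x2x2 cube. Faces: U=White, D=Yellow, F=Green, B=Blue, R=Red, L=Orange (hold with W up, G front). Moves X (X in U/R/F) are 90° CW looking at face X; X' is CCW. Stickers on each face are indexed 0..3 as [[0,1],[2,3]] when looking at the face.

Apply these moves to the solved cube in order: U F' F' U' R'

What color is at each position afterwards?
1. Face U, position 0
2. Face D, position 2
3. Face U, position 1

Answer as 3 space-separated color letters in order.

After move 1 (U): U=WWWW F=RRGG R=BBRR B=OOBB L=GGOO
After move 2 (F'): F=RGRG U=WWBR R=YBYR D=GOYY L=GWOW
After move 3 (F'): F=GGRR U=WWYY R=OBGR D=WWYY L=GROB
After move 4 (U'): U=WYWY F=GRRR R=GGGR B=OBBB L=OOOB
After move 5 (R'): R=GRGG U=WBWO F=GYRY D=WRYR B=YBWB
Query 1: U[0] = W
Query 2: D[2] = Y
Query 3: U[1] = B

Answer: W Y B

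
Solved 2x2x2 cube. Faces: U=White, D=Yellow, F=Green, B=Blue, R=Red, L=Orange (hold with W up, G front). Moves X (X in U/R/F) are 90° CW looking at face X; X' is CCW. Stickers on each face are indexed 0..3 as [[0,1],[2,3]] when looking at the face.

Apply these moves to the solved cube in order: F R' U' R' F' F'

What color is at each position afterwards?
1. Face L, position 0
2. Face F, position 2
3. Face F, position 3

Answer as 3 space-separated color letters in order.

Answer: Y B O

Derivation:
After move 1 (F): F=GGGG U=WWOO R=WRWR D=RRYY L=OYOY
After move 2 (R'): R=RRWW U=WBOB F=GWGO D=RGYG B=YBRB
After move 3 (U'): U=BBWO F=OYGO R=GWWW B=RRRB L=YBOY
After move 4 (R'): R=WWGW U=BRWR F=OBGO D=RYYO B=GRGB
After move 5 (F'): F=BOOG U=BRWG R=YWRW D=BYYO L=YROW
After move 6 (F'): F=OGBO U=BRYR R=YWBW D=RWYO L=YGOW
Query 1: L[0] = Y
Query 2: F[2] = B
Query 3: F[3] = O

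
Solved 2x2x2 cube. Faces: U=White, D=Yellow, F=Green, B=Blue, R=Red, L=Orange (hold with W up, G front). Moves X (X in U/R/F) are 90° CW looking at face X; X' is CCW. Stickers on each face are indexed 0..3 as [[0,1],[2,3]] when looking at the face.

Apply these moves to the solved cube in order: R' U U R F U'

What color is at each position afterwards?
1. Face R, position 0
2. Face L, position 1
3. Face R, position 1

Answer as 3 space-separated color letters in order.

Answer: G W Y

Derivation:
After move 1 (R'): R=RRRR U=WBWB F=GWGW D=YGYG B=YBYB
After move 2 (U): U=WWBB F=RRGW R=YBRR B=OOYB L=GWOO
After move 3 (U): U=BWBW F=YBGW R=OORR B=GWYB L=RROO
After move 4 (R): R=RORO U=BBBW F=YGGG D=YYYG B=WWWB
After move 5 (F): F=GYGG U=BBOR R=BOWO D=RRYG L=RYOY
After move 6 (U'): U=BRBO F=RYGG R=GYWO B=BOWB L=WWOY
Query 1: R[0] = G
Query 2: L[1] = W
Query 3: R[1] = Y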